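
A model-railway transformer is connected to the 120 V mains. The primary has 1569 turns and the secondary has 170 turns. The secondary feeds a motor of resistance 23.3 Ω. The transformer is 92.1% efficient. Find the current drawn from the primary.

I_p ≈ 0.0656 A

V_s = 120 × 170/1569 = 13.002 V.
I_s = V_s/R = 13.002/23.3 = 0.55802 A.
P_out = V_s I_s = 13.002 × 0.55802 = 7.2554 W.
P_in = P_out/η = 7.2554/0.921 = 7.8777 W.
I_p = P_in/V_p = 7.8777/120 = 0.0656 A.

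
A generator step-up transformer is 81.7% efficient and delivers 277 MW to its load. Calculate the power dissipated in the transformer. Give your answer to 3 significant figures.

P_loss ≈ 6.20×10^7 W

P_in = P_out/η = 2.77×10^8/0.817 = 3.39045×10^8 W.
P_loss = P_in − P_out = 3.39045×10^8 − 2.77×10^8 = 6.20×10^7 W.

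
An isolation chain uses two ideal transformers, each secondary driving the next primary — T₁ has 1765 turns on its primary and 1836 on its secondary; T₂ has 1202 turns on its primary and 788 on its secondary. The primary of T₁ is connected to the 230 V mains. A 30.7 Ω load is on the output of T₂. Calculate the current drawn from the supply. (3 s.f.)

Secondary of T₁: V = 230.00 × 1836/1765 = 239.25 V.
Secondary of T₂: V = 239.25 × 788/1202 = 156.85 V.
I_load = 156.85/30.7 = 5.1090 A, so P_out = 156.85 × 5.1090 = 801.34 W.
All ideal ⇒ P_in = P_out, so I_supply = 801.34/230 = 3.48 A.

I_supply ≈ 3.48 A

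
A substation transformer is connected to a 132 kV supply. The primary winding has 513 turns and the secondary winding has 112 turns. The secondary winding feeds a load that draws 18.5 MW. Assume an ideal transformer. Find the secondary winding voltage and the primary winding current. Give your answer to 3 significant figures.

V_s ≈ 28800 V, I_p ≈ 140 A

V_s = V_p × N_s/N_p = 132000 × 112/513 = 28819 V.
I_s = P/V_s = 1.85×10^7/28819 = 641.94 A.
I_p = I_s × N_s/N_p = 641.94 × 112/513 = 140 A.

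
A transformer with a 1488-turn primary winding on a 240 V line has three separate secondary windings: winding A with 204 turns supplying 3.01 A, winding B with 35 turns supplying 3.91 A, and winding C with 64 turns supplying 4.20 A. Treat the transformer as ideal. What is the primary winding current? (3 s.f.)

I_p ≈ 0.685 A

V_A = 240 × 204/1488 = 32.903 V; V_B = 240 × 35/1488 = 5.6452 V; V_C = 240 × 64/1488 = 10.323 V.
P_out = V_A I_A + V_B I_B + V_C I_C = 32.903×3.01 + 5.6452×3.91 + 10.323×4.20 = 99.039 + 22.073 + 43.355 = 164.47 W.
Ideal ⇒ P_in = P_out, so I_p = P_out/V_p = 164.47/240 = 0.685 A.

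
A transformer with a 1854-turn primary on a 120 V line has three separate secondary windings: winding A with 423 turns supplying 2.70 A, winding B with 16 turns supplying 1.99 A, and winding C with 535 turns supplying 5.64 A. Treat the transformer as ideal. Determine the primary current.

V_A = 120 × 423/1854 = 27.379 V; V_B = 120 × 16/1854 = 1.0356 V; V_C = 120 × 535/1854 = 34.628 V.
P_out = V_A I_A + V_B I_B + V_C I_C = 27.379×2.70 + 1.0356×1.99 + 34.628×5.64 = 73.922 + 2.0608 + 195.30 = 271.28 W.
Ideal ⇒ P_in = P_out, so I_p = P_out/V_p = 271.28/120 = 2.26 A.

I_p ≈ 2.26 A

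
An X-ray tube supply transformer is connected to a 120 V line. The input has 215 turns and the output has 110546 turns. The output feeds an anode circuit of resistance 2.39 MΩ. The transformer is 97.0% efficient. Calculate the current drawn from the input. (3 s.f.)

V_out = 120 × 110546/215 = 61700 V.
I_out = V_out/R = 61700/(2.39×10^6) = 0.025816 A.
P_out = V_out I_out = 61700 × 0.025816 = 1592.8 W.
P_in = P_out/η = 1592.8/0.970 = 1642.1 W.
I_in = P_in/V_in = 1642.1/120 = 13.7 A.

I_in ≈ 13.7 A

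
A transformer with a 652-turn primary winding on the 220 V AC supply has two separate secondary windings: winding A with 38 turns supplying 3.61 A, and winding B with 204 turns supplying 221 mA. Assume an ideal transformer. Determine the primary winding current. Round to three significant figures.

I_p ≈ 0.280 A

V_A = 220 × 38/652 = 12.822 V; V_B = 220 × 204/652 = 68.834 V.
P_out = V_A I_A + V_B I_B = 12.822×3.61 + 68.834×0.221 = 46.288 + 15.212 = 61.500 W.
Ideal ⇒ P_in = P_out, so I_p = P_out/V_p = 61.500/220 = 0.280 A.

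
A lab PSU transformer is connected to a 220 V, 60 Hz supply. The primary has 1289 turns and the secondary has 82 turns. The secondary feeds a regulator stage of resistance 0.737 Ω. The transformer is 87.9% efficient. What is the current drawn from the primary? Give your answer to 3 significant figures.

V_s = 220 × 82/1289 = 13.995 V.
I_s = V_s/R = 13.995/0.737 = 18.990 A.
P_out = V_s I_s = 13.995 × 18.990 = 265.77 W.
P_in = P_out/η = 265.77/0.879 = 302.35 W.
I_p = P_in/V_p = 302.35/220 = 1.37 A.

I_p ≈ 1.37 A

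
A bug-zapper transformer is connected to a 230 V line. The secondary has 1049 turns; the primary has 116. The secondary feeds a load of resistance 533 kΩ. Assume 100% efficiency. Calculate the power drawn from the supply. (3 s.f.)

V_s = V_p × N_s/N_p = 230 × 1049/116 = 2079.9 V.
I_s = V_s/R = 2079.9/533000 = 0.0039023 A.
I_p = I_s × N_s/N_p = 0.0039023 × 1049/116 = 0.035289 A.
P = V_p I_p = 230 × 0.035289 = 8.12 W.

P ≈ 8.12 W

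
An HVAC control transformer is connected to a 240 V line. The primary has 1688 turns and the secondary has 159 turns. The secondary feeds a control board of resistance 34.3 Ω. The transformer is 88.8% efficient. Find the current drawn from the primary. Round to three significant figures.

V_s = 240 × 159/1688 = 22.607 V.
I_s = V_s/R = 22.607/34.3 = 0.65909 A.
P_out = V_s I_s = 22.607 × 0.65909 = 14.900 W.
P_in = P_out/η = 14.900/0.888 = 16.779 W.
I_p = P_in/V_p = 16.779/240 = 0.0699 A.

I_p ≈ 0.0699 A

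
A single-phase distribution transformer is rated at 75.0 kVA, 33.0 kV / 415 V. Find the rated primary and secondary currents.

I_p ≈ 2.27 A, I_s ≈ 181 A

I_p = S/V_p = 75000/33000 = 2.27 A.
I_s = S/V_s = 75000/415 = 181 A.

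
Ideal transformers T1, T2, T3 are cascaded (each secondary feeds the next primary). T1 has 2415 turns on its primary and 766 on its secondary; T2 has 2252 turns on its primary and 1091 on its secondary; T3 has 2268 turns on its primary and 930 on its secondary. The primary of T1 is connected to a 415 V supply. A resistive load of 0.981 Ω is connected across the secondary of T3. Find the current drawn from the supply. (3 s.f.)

I_supply ≈ 1.68 A

After T1: V = 415.00 × 766/2415 = 131.63 V.
After T2: V = 131.63 × 1091/2252 = 63.770 V.
After T3: V = 63.770 × 930/2268 = 26.149 V.
I_load = 26.149/0.981 = 26.656 A, so P_out = 26.149 × 26.656 = 697.02 W.
All ideal ⇒ P_in = P_out, so I_supply = 697.02/415 = 1.68 A.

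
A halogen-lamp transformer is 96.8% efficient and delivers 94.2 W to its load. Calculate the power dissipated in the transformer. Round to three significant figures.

P_in = P_out/η = 94.2/0.968 = 97.3140 W.
P_loss = P_in − P_out = 97.3140 − 94.2 = 3.11 W.

P_loss ≈ 3.11 W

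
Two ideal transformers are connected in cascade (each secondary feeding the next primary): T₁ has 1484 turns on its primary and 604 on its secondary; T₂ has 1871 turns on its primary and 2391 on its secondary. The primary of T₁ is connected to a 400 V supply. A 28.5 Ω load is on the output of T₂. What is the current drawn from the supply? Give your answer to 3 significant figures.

After T₁: V = 400.00 × 604/1484 = 162.80 V.
After T₂: V = 162.80 × 2391/1871 = 208.05 V.
I_load = 208.05/28.5 = 7.3000 A, so P_out = 208.05 × 7.3000 = 1518.8 W.
All ideal ⇒ P_in = P_out, so I_supply = 1518.8/400 = 3.80 A.

I_supply ≈ 3.80 A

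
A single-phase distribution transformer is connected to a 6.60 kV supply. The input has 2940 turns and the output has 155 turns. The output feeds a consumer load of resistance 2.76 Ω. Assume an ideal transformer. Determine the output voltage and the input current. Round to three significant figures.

V_out = V_in × N_out/N_in = 6600 × 155/2940 = 347.96 V.
I_out = V_out/R = 347.96/2.76 = 126.07 A.
I_in = I_out × N_out/N_in = 126.07 × 155/2940 = 6.65 A.

V_out ≈ 348 V, I_in ≈ 6.65 A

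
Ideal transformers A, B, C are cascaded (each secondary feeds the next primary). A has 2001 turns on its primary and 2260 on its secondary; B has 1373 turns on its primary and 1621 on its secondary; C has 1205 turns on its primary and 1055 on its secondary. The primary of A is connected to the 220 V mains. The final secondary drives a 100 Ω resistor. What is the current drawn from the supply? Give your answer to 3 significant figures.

I_supply ≈ 3.00 A

After A: V = 220.00 × 2260/2001 = 248.48 V.
After B: V = 248.48 × 1621/1373 = 293.36 V.
After C: V = 293.36 × 1055/1205 = 256.84 V.
I_load = 256.84/100 = 2.5684 A, so P_out = 256.84 × 2.5684 = 659.67 W.
All ideal ⇒ P_in = P_out, so I_supply = 659.67/220 = 3.00 A.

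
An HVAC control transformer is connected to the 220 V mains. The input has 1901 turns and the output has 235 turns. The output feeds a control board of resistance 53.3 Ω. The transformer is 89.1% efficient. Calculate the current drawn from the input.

I_in ≈ 0.0708 A

V_out = 220 × 235/1901 = 27.196 V.
I_out = V_out/R = 27.196/53.3 = 0.51025 A.
P_out = V_out I_out = 27.196 × 0.51025 = 13.877 W.
P_in = P_out/η = 13.877/0.891 = 15.574 W.
I_in = P_in/V_in = 15.574/220 = 0.0708 A.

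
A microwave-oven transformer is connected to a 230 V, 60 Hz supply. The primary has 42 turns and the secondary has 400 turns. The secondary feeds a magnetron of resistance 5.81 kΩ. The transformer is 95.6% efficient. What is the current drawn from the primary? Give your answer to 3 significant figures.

V_s = 230 × 400/42 = 2190.5 V.
I_s = V_s/R = 2190.5/5810 = 0.37702 A.
P_out = V_s I_s = 2190.5 × 0.37702 = 825.85 W.
P_in = P_out/η = 825.85/0.956 = 863.86 W.
I_p = P_in/V_p = 863.86/230 = 3.76 A.

I_p ≈ 3.76 A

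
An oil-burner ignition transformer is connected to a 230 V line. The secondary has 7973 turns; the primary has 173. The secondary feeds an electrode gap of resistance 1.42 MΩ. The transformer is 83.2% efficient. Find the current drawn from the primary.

I_p ≈ 0.413 A

V_s = 230 × 7973/173 = 10600 V.
I_s = V_s/R = 10600/(1.42×10^6) = 0.0074647 A.
P_out = V_s I_s = 10600 × 0.0074647 = 79.126 W.
P_in = P_out/η = 79.126/0.832 = 95.103 W.
I_p = P_in/V_p = 95.103/230 = 0.413 A.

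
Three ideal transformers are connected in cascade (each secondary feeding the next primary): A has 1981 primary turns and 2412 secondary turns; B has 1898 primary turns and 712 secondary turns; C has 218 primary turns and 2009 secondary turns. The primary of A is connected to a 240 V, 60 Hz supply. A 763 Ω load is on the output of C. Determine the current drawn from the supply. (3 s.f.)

I_supply ≈ 5.57 A

After A: V = 240.00 × 2412/1981 = 292.22 V.
After B: V = 292.22 × 712/1898 = 109.62 V.
After C: V = 109.62 × 2009/218 = 1010.2 V.
I_load = 1010.2/763 = 1.3240 A, so P_out = 1010.2 × 1.3240 = 1337.5 W.
All ideal ⇒ P_in = P_out, so I_supply = 1337.5/240 = 5.57 A.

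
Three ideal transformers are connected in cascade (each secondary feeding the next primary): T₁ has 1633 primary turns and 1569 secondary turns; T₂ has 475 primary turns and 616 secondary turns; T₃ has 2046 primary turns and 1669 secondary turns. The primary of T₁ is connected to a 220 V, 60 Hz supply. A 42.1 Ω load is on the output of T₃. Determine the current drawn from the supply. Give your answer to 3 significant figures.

Secondary of T₁: V = 220.00 × 1569/1633 = 211.38 V.
Secondary of T₂: V = 211.38 × 616/475 = 274.12 V.
Secondary of T₃: V = 274.12 × 1669/2046 = 223.61 V.
I_load = 223.61/42.1 = 5.3115 A, so P_out = 223.61 × 5.3115 = 1187.7 W.
All ideal ⇒ P_in = P_out, so I_supply = 1187.7/220 = 5.40 A.

I_supply ≈ 5.40 A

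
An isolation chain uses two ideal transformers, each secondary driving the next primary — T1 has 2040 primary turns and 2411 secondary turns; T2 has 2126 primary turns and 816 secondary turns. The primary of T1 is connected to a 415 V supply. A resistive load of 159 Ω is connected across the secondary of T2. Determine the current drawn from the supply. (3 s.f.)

After T1: V = 415.00 × 2411/2040 = 490.47 V.
After T2: V = 490.47 × 816/2126 = 188.25 V.
I_load = 188.25/159 = 1.1840 A, so P_out = 188.25 × 1.1840 = 222.89 W.
All ideal ⇒ P_in = P_out, so I_supply = 222.89/415 = 0.537 A.

I_supply ≈ 0.537 A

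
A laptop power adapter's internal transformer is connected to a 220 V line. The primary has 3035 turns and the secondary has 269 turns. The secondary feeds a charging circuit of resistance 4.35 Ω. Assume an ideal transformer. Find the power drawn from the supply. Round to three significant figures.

P ≈ 87.4 W

V_s = V_p × N_s/N_p = 220 × 269/3035 = 19.499 V.
I_s = V_s/R = 19.499/4.35 = 4.4826 A.
I_p = I_s × N_s/N_p = 4.4826 × 269/3035 = 0.39730 A.
P = V_p I_p = 220 × 0.39730 = 87.4 W.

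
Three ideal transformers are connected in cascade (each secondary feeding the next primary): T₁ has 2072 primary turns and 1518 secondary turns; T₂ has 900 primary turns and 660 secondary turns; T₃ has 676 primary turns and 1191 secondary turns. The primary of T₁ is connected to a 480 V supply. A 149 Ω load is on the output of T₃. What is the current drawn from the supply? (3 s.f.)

After T₁: V = 480.00 × 1518/2072 = 351.66 V.
After T₂: V = 351.66 × 660/900 = 257.88 V.
After T₃: V = 257.88 × 1191/676 = 454.35 V.
I_load = 454.35/149 = 3.0493 A, so P_out = 454.35 × 3.0493 = 1385.5 W.
All ideal ⇒ P_in = P_out, so I_supply = 1385.5/480 = 2.89 A.

I_supply ≈ 2.89 A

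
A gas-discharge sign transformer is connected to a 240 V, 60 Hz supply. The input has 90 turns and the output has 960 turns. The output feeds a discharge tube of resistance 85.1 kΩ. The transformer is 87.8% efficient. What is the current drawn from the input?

I_in ≈ 0.365 A

V_out = 240 × 960/90 = 2560.0 V.
I_out = V_out/R = 2560.0/85100 = 0.030082 A.
P_out = V_out I_out = 2560.0 × 0.030082 = 77.011 W.
P_in = P_out/η = 77.011/0.878 = 87.711 W.
I_in = P_in/V_in = 87.711/240 = 0.365 A.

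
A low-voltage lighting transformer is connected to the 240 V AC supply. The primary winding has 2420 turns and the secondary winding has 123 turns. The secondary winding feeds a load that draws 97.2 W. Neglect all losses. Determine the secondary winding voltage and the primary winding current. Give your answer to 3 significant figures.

V_s = V_p × N_s/N_p = 240 × 123/2420 = 12.198 V.
I_s = P/V_s = 97.2/12.198 = 7.9683 A.
I_p = I_s × N_s/N_p = 7.9683 × 123/2420 = 0.405 A.

V_s ≈ 12.2 V, I_p ≈ 0.405 A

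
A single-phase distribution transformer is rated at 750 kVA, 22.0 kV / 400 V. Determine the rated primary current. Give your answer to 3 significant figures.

I_p = S/V_p = 750000/22000 = 34.1 A.

I_p ≈ 34.1 A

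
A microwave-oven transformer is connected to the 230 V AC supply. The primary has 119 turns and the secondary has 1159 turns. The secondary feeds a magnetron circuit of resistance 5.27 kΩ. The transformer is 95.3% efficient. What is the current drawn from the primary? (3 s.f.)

V_s = 230 × 1159/119 = 2240.1 V.
I_s = V_s/R = 2240.1/5270 = 0.42506 A.
P_out = V_s I_s = 2240.1 × 0.42506 = 952.18 W.
P_in = P_out/η = 952.18/0.953 = 999.14 W.
I_p = P_in/V_p = 999.14/230 = 4.34 A.

I_p ≈ 4.34 A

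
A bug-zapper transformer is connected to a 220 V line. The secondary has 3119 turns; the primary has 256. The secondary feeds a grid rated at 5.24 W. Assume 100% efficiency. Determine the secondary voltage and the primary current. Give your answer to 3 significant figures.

V_s ≈ 2680 V, I_p ≈ 0.0238 A

V_s = V_p × N_s/N_p = 220 × 3119/256 = 2680.4 V.
I_s = P/V_s = 5.24/2680.4 = 0.0019549 A.
I_p = I_s × N_s/N_p = 0.0019549 × 3119/256 = 0.0238 A.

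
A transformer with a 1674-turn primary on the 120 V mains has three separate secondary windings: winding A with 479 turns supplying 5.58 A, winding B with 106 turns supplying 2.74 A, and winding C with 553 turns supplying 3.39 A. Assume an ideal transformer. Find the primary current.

I_p ≈ 2.89 A

V_A = 120 × 479/1674 = 34.337 V; V_B = 120 × 106/1674 = 7.5986 V; V_C = 120 × 553/1674 = 39.642 V.
P_out = V_A I_A + V_B I_B + V_C I_C = 34.337×5.58 + 7.5986×2.74 + 39.642×3.39 = 191.60 + 20.820 + 134.38 = 346.81 W.
Ideal ⇒ P_in = P_out, so I_p = P_out/V_p = 346.81/120 = 2.89 A.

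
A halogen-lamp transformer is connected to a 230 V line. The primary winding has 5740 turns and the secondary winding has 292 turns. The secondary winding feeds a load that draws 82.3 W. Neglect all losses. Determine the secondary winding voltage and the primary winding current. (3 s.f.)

V_s = V_p × N_s/N_p = 230 × 292/5740 = 11.700 V.
I_s = P/V_s = 82.3/11.700 = 7.0340 A.
I_p = I_s × N_s/N_p = 7.0340 × 292/5740 = 0.358 A.

V_s ≈ 11.7 V, I_p ≈ 0.358 A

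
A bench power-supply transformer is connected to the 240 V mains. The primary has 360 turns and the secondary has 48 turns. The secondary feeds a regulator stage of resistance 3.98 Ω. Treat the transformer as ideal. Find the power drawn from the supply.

P ≈ 257 W

V_s = V_p × N_s/N_p = 240 × 48/360 = 32.000 V.
I_s = V_s/R = 32.000/3.98 = 8.0402 A.
I_p = I_s × N_s/N_p = 8.0402 × 48/360 = 1.0720 A.
P = V_p I_p = 240 × 1.0720 = 257 W.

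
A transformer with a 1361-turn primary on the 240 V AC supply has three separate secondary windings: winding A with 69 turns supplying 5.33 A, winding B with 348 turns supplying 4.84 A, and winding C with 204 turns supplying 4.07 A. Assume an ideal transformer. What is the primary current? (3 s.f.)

V_A = 240 × 69/1361 = 12.168 V; V_B = 240 × 348/1361 = 61.367 V; V_C = 240 × 204/1361 = 35.974 V.
P_out = V_A I_A + V_B I_B + V_C I_C = 12.168×5.33 + 61.367×4.84 + 35.974×4.07 = 64.853 + 297.01 + 146.41 = 508.28 W.
Ideal ⇒ P_in = P_out, so I_p = P_out/V_p = 508.28/240 = 2.12 A.

I_p ≈ 2.12 A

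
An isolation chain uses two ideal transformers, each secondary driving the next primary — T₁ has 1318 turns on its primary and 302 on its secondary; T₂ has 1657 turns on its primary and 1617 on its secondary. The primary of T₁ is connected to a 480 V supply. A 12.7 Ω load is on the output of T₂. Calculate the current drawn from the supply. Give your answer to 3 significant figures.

After T₁: V = 480.00 × 302/1318 = 109.98 V.
After T₂: V = 109.98 × 1617/1657 = 107.33 V.
I_load = 107.33/12.7 = 8.4512 A, so P_out = 107.33 × 8.4512 = 907.06 W.
All ideal ⇒ P_in = P_out, so I_supply = 907.06/480 = 1.89 A.

I_supply ≈ 1.89 A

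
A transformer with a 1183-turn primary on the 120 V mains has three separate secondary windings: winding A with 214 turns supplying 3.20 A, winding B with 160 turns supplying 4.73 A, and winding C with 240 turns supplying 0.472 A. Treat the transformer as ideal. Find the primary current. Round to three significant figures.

I_p ≈ 1.31 A

V_A = 120 × 214/1183 = 21.708 V; V_B = 120 × 160/1183 = 16.230 V; V_C = 120 × 240/1183 = 24.345 V.
P_out = V_A I_A + V_B I_B + V_C I_C = 21.708×3.20 + 16.230×4.73 + 24.345×0.472 = 69.464 + 76.768 + 11.491 = 157.72 W.
Ideal ⇒ P_in = P_out, so I_p = P_out/V_p = 157.72/120 = 1.31 A.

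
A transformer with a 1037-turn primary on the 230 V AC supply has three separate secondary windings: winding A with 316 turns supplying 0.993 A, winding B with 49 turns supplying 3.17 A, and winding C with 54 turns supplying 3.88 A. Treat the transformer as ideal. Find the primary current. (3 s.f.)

I_p ≈ 0.654 A

V_A = 230 × 316/1037 = 70.087 V; V_B = 230 × 49/1037 = 10.868 V; V_C = 230 × 54/1037 = 11.977 V.
P_out = V_A I_A + V_B I_B + V_C I_C = 70.087×0.993 + 10.868×3.17 + 11.977×3.88 = 69.596 + 34.451 + 46.470 = 150.52 W.
Ideal ⇒ P_in = P_out, so I_p = P_out/V_p = 150.52/230 = 0.654 A.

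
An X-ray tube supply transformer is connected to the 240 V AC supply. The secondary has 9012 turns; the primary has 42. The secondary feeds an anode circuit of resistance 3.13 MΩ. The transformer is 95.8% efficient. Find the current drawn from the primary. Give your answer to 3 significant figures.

I_p ≈ 3.69 A

V_s = 240 × 9012/42 = 51497 V.
I_s = V_s/R = 51497/(3.13×10^6) = 0.016453 A.
P_out = V_s I_s = 51497 × 0.016453 = 847.27 W.
P_in = P_out/η = 847.27/0.958 = 884.42 W.
I_p = P_in/V_p = 884.42/240 = 3.69 A.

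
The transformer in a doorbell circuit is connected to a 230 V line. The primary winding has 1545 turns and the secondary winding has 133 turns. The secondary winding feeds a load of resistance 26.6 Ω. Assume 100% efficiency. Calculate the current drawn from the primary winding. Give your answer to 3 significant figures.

V_s = V_p × N_s/N_p = 230 × 133/1545 = 19.799 V.
I_s = V_s/R = 19.799/26.6 = 0.74434 A.
For an ideal transformer I_p N_p = I_s N_s, so I_p = 0.74434 × 133/1545 = 0.0641 A.

I_p ≈ 0.0641 A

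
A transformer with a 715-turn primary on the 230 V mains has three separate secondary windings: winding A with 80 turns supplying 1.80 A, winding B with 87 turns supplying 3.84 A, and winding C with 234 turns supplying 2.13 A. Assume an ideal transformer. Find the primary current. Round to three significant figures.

I_p ≈ 1.37 A

V_A = 230 × 80/715 = 25.734 V; V_B = 230 × 87/715 = 27.986 V; V_C = 230 × 234/715 = 75.273 V.
P_out = V_A I_A + V_B I_B + V_C I_C = 25.734×1.80 + 27.986×3.84 + 75.273×2.13 = 46.322 + 107.47 + 160.33 = 314.12 W.
Ideal ⇒ P_in = P_out, so I_p = P_out/V_p = 314.12/230 = 1.37 A.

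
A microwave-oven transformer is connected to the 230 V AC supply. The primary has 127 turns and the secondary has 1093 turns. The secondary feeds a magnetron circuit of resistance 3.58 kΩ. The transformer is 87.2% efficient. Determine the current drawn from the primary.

I_p ≈ 5.46 A

V_s = 230 × 1093/127 = 1979.4 V.
I_s = V_s/R = 1979.4/3580 = 0.55292 A.
P_out = V_s I_s = 1979.4 × 0.55292 = 1094.5 W.
P_in = P_out/η = 1094.5/0.872 = 1255.1 W.
I_p = P_in/V_p = 1255.1/230 = 5.46 A.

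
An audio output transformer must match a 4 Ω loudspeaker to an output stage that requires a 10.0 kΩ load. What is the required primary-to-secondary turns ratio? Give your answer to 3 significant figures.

Z_p/Z_s = (N_p/N_s)², so N_p/N_s = √(10000/4) = √2500 = 50.0.

N_p/N_s ≈ 50.0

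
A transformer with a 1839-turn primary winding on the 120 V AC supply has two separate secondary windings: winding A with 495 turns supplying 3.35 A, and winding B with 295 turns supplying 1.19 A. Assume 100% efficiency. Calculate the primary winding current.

V_A = 120 × 495/1839 = 32.300 V; V_B = 120 × 295/1839 = 19.250 V.
P_out = V_A I_A + V_B I_B = 32.300×3.35 + 19.250×1.19 = 108.21 + 22.907 = 131.11 W.
Ideal ⇒ P_in = P_out, so I_p = P_out/V_p = 131.11/120 = 1.09 A.

I_p ≈ 1.09 A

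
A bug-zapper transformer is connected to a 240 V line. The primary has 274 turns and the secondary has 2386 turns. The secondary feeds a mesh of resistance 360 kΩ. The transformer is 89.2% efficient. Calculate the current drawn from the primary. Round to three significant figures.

I_p ≈ 0.0567 A

V_s = 240 × 2386/274 = 2089.9 V.
I_s = V_s/R = 2089.9/360000 = 0.0058054 A.
P_out = V_s I_s = 2089.9 × 0.0058054 = 12.133 W.
P_in = P_out/η = 12.133/0.892 = 13.602 W.
I_p = P_in/V_p = 13.602/240 = 0.0567 A.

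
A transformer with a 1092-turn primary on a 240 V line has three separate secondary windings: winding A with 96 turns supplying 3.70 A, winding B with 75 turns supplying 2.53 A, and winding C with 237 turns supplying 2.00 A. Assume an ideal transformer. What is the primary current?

I_p ≈ 0.933 A

V_A = 240 × 96/1092 = 21.099 V; V_B = 240 × 75/1092 = 16.484 V; V_C = 240 × 237/1092 = 52.088 V.
P_out = V_A I_A + V_B I_B + V_C I_C = 21.099×3.70 + 16.484×2.53 + 52.088×2.00 = 78.066 + 41.703 + 104.18 = 223.95 W.
Ideal ⇒ P_in = P_out, so I_p = P_out/V_p = 223.95/240 = 0.933 A.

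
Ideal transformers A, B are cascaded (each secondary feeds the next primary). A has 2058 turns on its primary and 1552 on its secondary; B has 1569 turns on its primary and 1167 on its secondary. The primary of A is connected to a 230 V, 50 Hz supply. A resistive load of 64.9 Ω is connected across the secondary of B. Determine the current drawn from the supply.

I_supply ≈ 1.11 A

Secondary of A: V = 230.00 × 1552/2058 = 173.45 V.
Secondary of B: V = 173.45 × 1167/1569 = 129.01 V.
I_load = 129.01/64.9 = 1.9878 A, so P_out = 129.01 × 1.9878 = 256.45 W.
All ideal ⇒ P_in = P_out, so I_supply = 256.45/230 = 1.11 A.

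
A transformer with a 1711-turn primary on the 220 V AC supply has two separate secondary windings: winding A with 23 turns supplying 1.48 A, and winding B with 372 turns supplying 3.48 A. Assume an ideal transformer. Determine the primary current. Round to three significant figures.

V_A = 220 × 23/1711 = 2.9573 V; V_B = 220 × 372/1711 = 47.832 V.
P_out = V_A I_A + V_B I_B = 2.9573×1.48 + 47.832×3.48 = 4.3769 + 166.45 = 170.83 W.
Ideal ⇒ P_in = P_out, so I_p = P_out/V_p = 170.83/220 = 0.777 A.

I_p ≈ 0.777 A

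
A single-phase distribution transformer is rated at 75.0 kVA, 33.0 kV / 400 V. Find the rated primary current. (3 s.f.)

I_p = S/V_p = 75000/33000 = 2.27 A.

I_p ≈ 2.27 A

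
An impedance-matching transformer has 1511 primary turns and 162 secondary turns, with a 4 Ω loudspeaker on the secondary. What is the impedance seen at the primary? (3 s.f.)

Z_p = (N_p/N_s)² × Z_s = (1511/162)² × 4 = 348 Ω.

Z_p ≈ 348 Ω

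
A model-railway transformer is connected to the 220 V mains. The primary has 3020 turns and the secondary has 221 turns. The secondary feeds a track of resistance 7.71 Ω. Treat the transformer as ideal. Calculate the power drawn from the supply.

V_s = V_p × N_s/N_p = 220 × 221/3020 = 16.099 V.
I_s = V_s/R = 16.099/7.71 = 2.0881 A.
I_p = I_s × N_s/N_p = 2.0881 × 221/3020 = 0.15281 A.
P = V_p I_p = 220 × 0.15281 = 33.6 W.

P ≈ 33.6 W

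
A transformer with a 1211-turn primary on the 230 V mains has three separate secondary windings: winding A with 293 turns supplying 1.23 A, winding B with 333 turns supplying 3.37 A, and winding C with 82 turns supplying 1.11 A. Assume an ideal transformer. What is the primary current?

V_A = 230 × 293/1211 = 55.648 V; V_B = 230 × 333/1211 = 63.245 V; V_C = 230 × 82/1211 = 15.574 V.
P_out = V_A I_A + V_B I_B + V_C I_C = 55.648×1.23 + 63.245×3.37 + 15.574×1.11 = 68.447 + 213.14 + 17.287 = 298.87 W.
Ideal ⇒ P_in = P_out, so I_p = P_out/V_p = 298.87/230 = 1.30 A.

I_p ≈ 1.30 A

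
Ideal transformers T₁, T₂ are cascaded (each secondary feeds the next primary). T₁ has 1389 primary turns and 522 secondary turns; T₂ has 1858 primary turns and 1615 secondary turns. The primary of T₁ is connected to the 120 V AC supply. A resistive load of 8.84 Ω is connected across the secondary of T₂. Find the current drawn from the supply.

I_supply ≈ 1.45 A

Secondary of T₁: V = 120.00 × 522/1389 = 45.097 V.
Secondary of T₂: V = 45.097 × 1615/1858 = 39.199 V.
I_load = 39.199/8.84 = 4.4343 A, so P_out = 39.199 × 4.4343 = 173.82 W.
All ideal ⇒ P_in = P_out, so I_supply = 173.82/120 = 1.45 A.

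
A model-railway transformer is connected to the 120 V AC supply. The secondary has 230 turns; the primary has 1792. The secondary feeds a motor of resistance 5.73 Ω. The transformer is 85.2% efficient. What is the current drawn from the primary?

I_p ≈ 0.405 A

V_s = 120 × 230/1792 = 15.402 V.
I_s = V_s/R = 15.402/5.73 = 2.6879 A.
P_out = V_s I_s = 15.402 × 2.6879 = 41.399 W.
P_in = P_out/η = 41.399/0.852 = 48.590 W.
I_p = P_in/V_p = 48.590/120 = 0.405 A.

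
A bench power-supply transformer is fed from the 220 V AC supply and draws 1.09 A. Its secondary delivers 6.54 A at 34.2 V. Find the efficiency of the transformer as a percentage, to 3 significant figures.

P_in = 220 × 1.09 = 239.800 W.
P_out = 34.2 × 6.54 = 223.668 W.
η = P_out/P_in = 223.668/239.800 = 0.933.

η ≈ 93.3%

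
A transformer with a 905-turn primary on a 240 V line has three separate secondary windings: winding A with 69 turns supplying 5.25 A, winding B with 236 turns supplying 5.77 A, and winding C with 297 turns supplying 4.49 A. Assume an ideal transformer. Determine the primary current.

V_A = 240 × 69/905 = 18.298 V; V_B = 240 × 236/905 = 62.586 V; V_C = 240 × 297/905 = 78.762 V.
P_out = V_A I_A + V_B I_B + V_C I_C = 18.298×5.25 + 62.586×5.77 + 78.762×4.49 = 96.066 + 361.12 + 353.64 = 810.83 W.
Ideal ⇒ P_in = P_out, so I_p = P_out/V_p = 810.83/240 = 3.38 A.

I_p ≈ 3.38 A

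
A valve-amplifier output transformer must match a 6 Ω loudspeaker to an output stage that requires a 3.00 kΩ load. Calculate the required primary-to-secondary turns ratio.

Z_p/Z_s = (N_p/N_s)², so N_p/N_s = √(3000/6) = √500 = 22.4.

N_p/N_s ≈ 22.4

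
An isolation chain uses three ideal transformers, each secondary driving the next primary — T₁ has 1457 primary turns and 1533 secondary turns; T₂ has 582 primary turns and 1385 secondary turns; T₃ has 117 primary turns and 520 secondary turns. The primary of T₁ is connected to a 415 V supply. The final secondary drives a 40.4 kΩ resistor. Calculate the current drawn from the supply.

I_supply ≈ 1.27 A

After T₁: V = 415.00 × 1533/1457 = 436.65 V.
After T₂: V = 436.65 × 1385/582 = 1039.1 V.
After T₃: V = 1039.1 × 520/117 = 4618.2 V.
I_load = 4618.2/40400 = 0.11431 A, so P_out = 4618.2 × 0.11431 = 527.92 W.
All ideal ⇒ P_in = P_out, so I_supply = 527.92/415 = 1.27 A.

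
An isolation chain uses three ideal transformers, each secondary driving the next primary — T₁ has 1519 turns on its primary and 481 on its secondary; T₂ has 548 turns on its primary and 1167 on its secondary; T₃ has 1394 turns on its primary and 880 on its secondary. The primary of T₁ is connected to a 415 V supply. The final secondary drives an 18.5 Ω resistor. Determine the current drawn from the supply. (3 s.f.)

I_supply ≈ 4.07 A

After T₁: V = 415.00 × 481/1519 = 131.41 V.
After T₂: V = 131.41 × 1167/548 = 279.85 V.
After T₃: V = 279.85 × 880/1394 = 176.66 V.
I_load = 176.66/18.5 = 9.5494 A, so P_out = 176.66 × 9.5494 = 1687.0 W.
All ideal ⇒ P_in = P_out, so I_supply = 1687.0/415 = 4.07 A.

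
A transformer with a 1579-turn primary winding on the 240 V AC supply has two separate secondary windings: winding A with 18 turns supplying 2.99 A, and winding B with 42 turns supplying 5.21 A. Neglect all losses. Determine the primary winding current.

V_A = 240 × 18/1579 = 2.7359 V; V_B = 240 × 42/1579 = 6.3838 V.
P_out = V_A I_A + V_B I_B = 2.7359×2.99 + 6.3838×5.21 = 8.1804 + 33.260 = 41.440 W.
Ideal ⇒ P_in = P_out, so I_p = P_out/V_p = 41.440/240 = 0.173 A.

I_p ≈ 0.173 A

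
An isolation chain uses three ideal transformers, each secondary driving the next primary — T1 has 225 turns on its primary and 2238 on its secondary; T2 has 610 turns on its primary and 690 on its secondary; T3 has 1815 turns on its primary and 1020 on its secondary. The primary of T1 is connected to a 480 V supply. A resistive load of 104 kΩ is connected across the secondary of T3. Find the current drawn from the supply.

Secondary of T1: V = 480.00 × 2238/225 = 4774.4 V.
Secondary of T2: V = 4774.4 × 690/610 = 5400.6 V.
Secondary of T3: V = 5400.6 × 1020/1815 = 3035.0 V.
I_load = 3035.0/104000 = 0.029183 A, so P_out = 3035.0 × 0.029183 = 88.571 W.
All ideal ⇒ P_in = P_out, so I_supply = 88.571/480 = 0.185 A.

I_supply ≈ 0.185 A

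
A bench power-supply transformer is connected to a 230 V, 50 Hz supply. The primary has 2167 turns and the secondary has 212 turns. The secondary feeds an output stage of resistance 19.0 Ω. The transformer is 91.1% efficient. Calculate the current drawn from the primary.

I_p ≈ 0.127 A

V_s = 230 × 212/2167 = 22.501 V.
I_s = V_s/R = 22.501/19.0 = 1.1843 A.
P_out = V_s I_s = 22.501 × 1.1843 = 26.647 W.
P_in = P_out/η = 26.647/0.911 = 29.251 W.
I_p = P_in/V_p = 29.251/230 = 0.127 A.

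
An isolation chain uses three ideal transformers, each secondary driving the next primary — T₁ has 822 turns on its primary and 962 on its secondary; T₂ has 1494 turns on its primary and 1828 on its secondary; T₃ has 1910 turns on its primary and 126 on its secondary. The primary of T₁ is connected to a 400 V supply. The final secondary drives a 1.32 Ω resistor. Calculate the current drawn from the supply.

After T₁: V = 400.00 × 962/822 = 468.13 V.
After T₂: V = 468.13 × 1828/1494 = 572.78 V.
After T₃: V = 572.78 × 126/1910 = 37.786 V.
I_load = 37.786/1.32 = 28.625 A, so P_out = 37.786 × 28.625 = 1081.6 W.
All ideal ⇒ P_in = P_out, so I_supply = 1081.6/400 = 2.70 A.

I_supply ≈ 2.70 A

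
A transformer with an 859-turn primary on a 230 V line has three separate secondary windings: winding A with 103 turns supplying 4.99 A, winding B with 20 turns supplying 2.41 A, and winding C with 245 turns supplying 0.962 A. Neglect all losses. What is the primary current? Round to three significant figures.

I_p ≈ 0.929 A

V_A = 230 × 103/859 = 27.579 V; V_B = 230 × 20/859 = 5.3551 V; V_C = 230 × 245/859 = 65.600 V.
P_out = V_A I_A + V_B I_B + V_C I_C = 27.579×4.99 + 5.3551×2.41 + 65.600×0.962 = 137.62 + 12.906 + 63.107 = 213.63 W.
Ideal ⇒ P_in = P_out, so I_p = P_out/V_p = 213.63/230 = 0.929 A.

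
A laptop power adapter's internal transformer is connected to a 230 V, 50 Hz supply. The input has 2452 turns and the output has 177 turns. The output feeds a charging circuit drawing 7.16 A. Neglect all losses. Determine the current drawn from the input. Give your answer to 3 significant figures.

I_in ≈ 0.517 A

For an ideal transformer I_in N_in = I_out N_out, so I_in = 7.16 × 177/2452 = 0.517 A.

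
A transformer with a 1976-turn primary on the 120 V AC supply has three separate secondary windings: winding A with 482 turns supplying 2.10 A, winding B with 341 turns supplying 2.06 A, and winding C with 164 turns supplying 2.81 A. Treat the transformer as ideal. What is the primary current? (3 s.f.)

I_p ≈ 1.10 A

V_A = 120 × 482/1976 = 29.271 V; V_B = 120 × 341/1976 = 20.709 V; V_C = 120 × 164/1976 = 9.9595 V.
P_out = V_A I_A + V_B I_B + V_C I_C = 29.271×2.10 + 20.709×2.06 + 9.9595×2.81 = 61.470 + 42.660 + 27.986 = 132.12 W.
Ideal ⇒ P_in = P_out, so I_p = P_out/V_p = 132.12/120 = 1.10 A.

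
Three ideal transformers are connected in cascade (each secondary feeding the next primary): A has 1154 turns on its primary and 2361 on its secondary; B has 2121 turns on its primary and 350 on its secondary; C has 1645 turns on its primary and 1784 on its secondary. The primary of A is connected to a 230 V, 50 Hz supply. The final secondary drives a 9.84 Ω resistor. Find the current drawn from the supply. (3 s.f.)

Secondary of A: V = 230.00 × 2361/1154 = 470.56 V.
Secondary of B: V = 470.56 × 350/2121 = 77.651 V.
Secondary of C: V = 77.651 × 1784/1645 = 84.212 V.
I_load = 84.212/9.84 = 8.5581 A, so P_out = 84.212 × 8.5581 = 720.70 W.
All ideal ⇒ P_in = P_out, so I_supply = 720.70/230 = 3.13 A.

I_supply ≈ 3.13 A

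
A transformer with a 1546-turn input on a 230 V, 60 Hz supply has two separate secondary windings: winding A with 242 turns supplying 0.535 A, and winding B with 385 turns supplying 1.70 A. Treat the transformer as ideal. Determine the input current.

V_A = 230 × 242/1546 = 36.003 V; V_B = 230 × 385/1546 = 57.277 V.
P_out = V_A I_A + V_B I_B = 36.003×0.535 + 57.277×1.70 = 19.261 + 97.371 = 116.63 W.
Ideal ⇒ P_in = P_out, so I_in = P_out/V_in = 116.63/230 = 0.507 A.

I_in ≈ 0.507 A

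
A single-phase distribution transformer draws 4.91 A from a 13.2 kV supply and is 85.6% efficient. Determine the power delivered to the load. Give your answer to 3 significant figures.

P_out ≈ 55500 W

P_in = V_p I_p = 13200 × 4.91 = 64812 W.
P_out = η P_in = 0.856 × 64812 = 55500 W.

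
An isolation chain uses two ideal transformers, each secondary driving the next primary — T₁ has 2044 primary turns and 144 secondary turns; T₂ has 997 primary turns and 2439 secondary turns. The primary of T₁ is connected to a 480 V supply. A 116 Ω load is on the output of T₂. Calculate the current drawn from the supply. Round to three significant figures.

Secondary of T₁: V = 480.00 × 144/2044 = 33.816 V.
Secondary of T₂: V = 33.816 × 2439/997 = 82.726 V.
I_load = 82.726/116 = 0.71315 A, so P_out = 82.726 × 0.71315 = 58.996 W.
All ideal ⇒ P_in = P_out, so I_supply = 58.996/480 = 0.123 A.

I_supply ≈ 0.123 A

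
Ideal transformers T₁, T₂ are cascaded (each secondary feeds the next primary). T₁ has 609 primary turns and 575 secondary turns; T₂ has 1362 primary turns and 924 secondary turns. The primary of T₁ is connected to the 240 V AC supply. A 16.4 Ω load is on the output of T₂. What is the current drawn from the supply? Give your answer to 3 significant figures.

I_supply ≈ 6.00 A

After T₁: V = 240.00 × 575/609 = 226.60 V.
After T₂: V = 226.60 × 924/1362 = 153.73 V.
I_load = 153.73/16.4 = 9.3737 A, so P_out = 153.73 × 9.3737 = 1441.0 W.
All ideal ⇒ P_in = P_out, so I_supply = 1441.0/240 = 6.00 A.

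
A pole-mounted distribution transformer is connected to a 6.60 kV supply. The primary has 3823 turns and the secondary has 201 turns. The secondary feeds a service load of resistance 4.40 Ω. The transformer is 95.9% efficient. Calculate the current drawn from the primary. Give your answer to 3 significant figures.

I_p ≈ 4.32 A

V_s = 6600 × 201/3823 = 347.00 V.
I_s = V_s/R = 347.00/4.40 = 78.865 A.
P_out = V_s I_s = 347.00 × 78.865 = 27366 W.
P_in = P_out/η = 27366/0.959 = 28536 W.
I_p = P_in/V_p = 28536/6600 = 4.32 A.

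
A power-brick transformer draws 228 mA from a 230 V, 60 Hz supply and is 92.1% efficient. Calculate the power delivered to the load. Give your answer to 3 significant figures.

P_in = V_p I_p = 230 × 0.228 = 52.440 W.
P_out = η P_in = 0.921 × 52.440 = 48.3 W.

P_out ≈ 48.3 W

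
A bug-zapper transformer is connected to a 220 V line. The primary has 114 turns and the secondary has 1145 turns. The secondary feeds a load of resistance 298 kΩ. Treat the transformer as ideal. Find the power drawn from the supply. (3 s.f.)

V_s = V_p × N_s/N_p = 220 × 1145/114 = 2209.6 V.
I_s = V_s/R = 2209.6/298000 = 0.0074149 A.
I_p = I_s × N_s/N_p = 0.0074149 × 1145/114 = 0.074475 A.
P = V_p I_p = 220 × 0.074475 = 16.4 W.

P ≈ 16.4 W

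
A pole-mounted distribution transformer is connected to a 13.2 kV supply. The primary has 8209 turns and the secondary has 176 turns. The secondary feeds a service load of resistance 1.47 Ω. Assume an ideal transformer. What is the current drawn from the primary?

V_s = V_p × N_s/N_p = 13200 × 176/8209 = 283.01 V.
I_s = V_s/R = 283.01/1.47 = 192.52 A.
For an ideal transformer I_p N_p = I_s N_s, so I_p = 192.52 × 176/8209 = 4.13 A.

I_p ≈ 4.13 A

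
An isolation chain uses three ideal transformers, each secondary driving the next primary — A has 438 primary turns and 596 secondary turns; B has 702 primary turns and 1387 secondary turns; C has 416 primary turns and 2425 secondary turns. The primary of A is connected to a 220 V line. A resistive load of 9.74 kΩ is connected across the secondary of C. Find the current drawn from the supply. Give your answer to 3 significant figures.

I_supply ≈ 5.55 A

Secondary of A: V = 220.00 × 596/438 = 299.36 V.
Secondary of B: V = 299.36 × 1387/702 = 591.47 V.
Secondary of C: V = 591.47 × 2425/416 = 3447.9 V.
I_load = 3447.9/9740 = 0.35399 A, so P_out = 3447.9 × 0.35399 = 1220.5 W.
All ideal ⇒ P_in = P_out, so I_supply = 1220.5/220 = 5.55 A.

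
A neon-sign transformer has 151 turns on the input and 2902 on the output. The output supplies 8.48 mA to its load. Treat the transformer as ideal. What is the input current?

For an ideal transformer I_in/I_out = N_out/N_in, so I_in = 0.00848 × 2902/151 = 0.163 A.

I_in ≈ 0.163 A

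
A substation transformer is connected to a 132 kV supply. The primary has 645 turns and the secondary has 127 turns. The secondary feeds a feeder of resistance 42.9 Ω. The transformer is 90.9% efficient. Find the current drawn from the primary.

I_p ≈ 131 A

V_s = 132000 × 127/645 = 25991 V.
I_s = V_s/R = 25991/42.9 = 605.84 A.
P_out = V_s I_s = 25991 × 605.84 = 1.5746×10^7 W.
P_in = P_out/η = 1.5746×10^7/0.909 = 1.7323×10^7 W.
I_p = P_in/V_p = 1.7323×10^7/132000 = 131 A.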